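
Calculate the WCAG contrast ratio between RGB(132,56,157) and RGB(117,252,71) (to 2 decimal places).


Linearize each sRGB channel c=v/255: c/12.92 if c ≤ 0.04045 else ((c+0.055)/1.055)^2.4
L = 0.2126×R_lin + 0.7152×G_lin + 0.0722×B_lin
Color 1 (132,56,157):
  R=132: 132/255≈0.5176 > 0.04045 → ((0.5176+0.055)/1.055)^2.4 ≈ 0.23074
  G=56: 56/255≈0.2196 > 0.04045 → ((0.2196+0.055)/1.055)^2.4 ≈ 0.03955
  B=157: 157/255≈0.6157 > 0.04045 → ((0.6157+0.055)/1.055)^2.4 ≈ 0.33716
  L1 = 0.2126×0.23074 + 0.7152×0.03955 + 0.0722×0.33716 ≈ 0.10168
Color 2 (117,252,71):
  R=117: 117/255≈0.4588 > 0.04045 → ((0.4588+0.055)/1.055)^2.4 ≈ 0.17789
  G=252: 252/255≈0.9882 > 0.04045 → ((0.9882+0.055)/1.055)^2.4 ≈ 0.97345
  B=71: 71/255≈0.2784 > 0.04045 → ((0.2784+0.055)/1.055)^2.4 ≈ 0.06301
  L2 = 0.2126×0.17789 + 0.7152×0.97345 + 0.0722×0.06301 ≈ 0.73858
Lighter = 0.73858, Darker = 0.10168
Ratio = (L_lighter + 0.05) / (L_darker + 0.05)
Ratio = (0.73858 + 0.05) / (0.10168 + 0.05) = 0.78858 / 0.15168 ≈ 5.1989
Ratio ≈ 5.20:1


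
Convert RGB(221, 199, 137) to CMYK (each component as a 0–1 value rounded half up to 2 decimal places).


R'=221/255≈0.8667, G'=199/255≈0.7804, B'=137/255≈0.5373
K = 1 - max(R',G',B') = 1 - 221/255 = 34/255 = 0.13333… → 0.13
(1-R'-K)/(1-K) simplifies to (max-R)/max with max = 221:
C = (221-221)/221 = 0/221 = 0 → 0.00
M = (221-199)/221 = 22/221 = 0.09954… → 0.10
Y = (221-137)/221 = 84/221 = 0.38009… → 0.38
= CMYK(0.00, 0.10, 0.38, 0.13)


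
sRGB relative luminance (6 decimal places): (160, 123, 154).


Linearize each channel (sRGB transfer function): c = v/255; c_lin = c/12.92 if c ≤ 0.04045, else ((c+0.055)/1.055)^2.4
  R: 160/255 ≈ 0.627451 > 0.04045 → ((0.627451+0.055)/1.055)^2.4 ≈ 0.351533
  G: 123/255 ≈ 0.482353 > 0.04045 → ((0.482353+0.055)/1.055)^2.4 ≈ 0.198069
  B: 154/255 ≈ 0.603922 > 0.04045 → ((0.603922+0.055)/1.055)^2.4 ≈ 0.323143
R_lin = 0.351533, G_lin = 0.198069, B_lin = 0.323143
L = 0.2126×R + 0.7152×G + 0.0722×B
L = 0.2126×0.351533 + 0.7152×0.198069 + 0.0722×0.323143
L ≈ 0.239726


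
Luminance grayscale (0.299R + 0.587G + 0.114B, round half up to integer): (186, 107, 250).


Gray = 0.299×R + 0.587×G + 0.114×B
Gray = 0.299×186 + 0.587×107 + 0.114×250
Gray = 55.614 + 62.809 + 28.500
Gray = 146.923 → round half up → 147
Gray = 147


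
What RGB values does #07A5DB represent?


07 → 7 (R)
A5 → 165 (G)
DB → 219 (B)
= RGB(7, 165, 219)


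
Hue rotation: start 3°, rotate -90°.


New hue = (H + rotation) mod 360
New hue = (3 -90) mod 360
= -87 mod 360
= 273°


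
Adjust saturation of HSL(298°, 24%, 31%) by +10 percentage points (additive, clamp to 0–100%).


Original S = 24%
Adjustment = +10 percentage points
New S = 24 + (10) = 34
Clamp to [0, 100] → 34
= HSL(298°, 34%, 31%)


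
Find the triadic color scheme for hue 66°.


Triadic: equally spaced at 120° intervals
H1 = 66°
H2 = (66 + 120) mod 360 = 186°
H3 = (66 + 240) mod 360 = 306°
Triadic = 66°, 186°, 306°


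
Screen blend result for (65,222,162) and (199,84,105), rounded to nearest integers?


Screen: C = 255 - (255-A)×(255-B)/255, rounded to nearest integer
R: 255 - (255-65)×(255-199)/255 = 255 - 10640/255 ≈ 255 - 41.725 = 213.275 → 213
G: 255 - (255-222)×(255-84)/255 = 255 - 5643/255 ≈ 255 - 22.129 = 232.871 → 233
B: 255 - (255-162)×(255-105)/255 = 255 - 13950/255 ≈ 255 - 54.706 = 200.294 → 200
= RGB(213, 233, 200)


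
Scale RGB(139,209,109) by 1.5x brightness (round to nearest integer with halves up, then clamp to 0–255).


Multiply each channel by 1.5, round half up, clamp to [0, 255]
R: 139×1.5 = 208.5 → round → 209
G: 209×1.5 = 313.5 → round → 314 → clamp → 255
B: 109×1.5 = 163.5 → round → 164
= RGB(209, 255, 164)


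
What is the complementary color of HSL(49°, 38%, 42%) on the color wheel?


Complement = opposite side of color wheel = hue + 180°
H' = (49 + 180) mod 360 = 229°
S and L unchanged.
= HSL(229°, 38%, 42%)


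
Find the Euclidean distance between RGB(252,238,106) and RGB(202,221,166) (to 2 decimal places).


d = √[(R₁-R₂)² + (G₁-G₂)² + (B₁-B₂)²]
d = √[(252-202)² + (238-221)² + (106-166)²]
d = √[2500 + 289 + 3600]
d = √6389
d ≈ 79.93


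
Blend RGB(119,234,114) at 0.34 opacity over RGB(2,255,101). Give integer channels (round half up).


C = α×F + (1-α)×B, with 1-α = 0.66
R: 0.34×119 + 0.66×2 = 40.46 + 1.32 = 41.78 → 42
G: 0.34×234 + 0.66×255 = 79.56 + 168.30 = 247.86 → 248
B: 0.34×114 + 0.66×101 = 38.76 + 66.66 = 105.42 → 105
= RGB(42, 248, 105)


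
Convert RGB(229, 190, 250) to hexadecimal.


R = 229 → E5 (hex)
G = 190 → BE (hex)
B = 250 → FA (hex)
Hex = #E5BEFA


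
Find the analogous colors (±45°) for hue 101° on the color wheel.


Base hue: 101°
Left analog: (101 - 45) mod 360 = 56°
Right analog: (101 + 45) mod 360 = 146°
Analogous hues = 56° and 146°


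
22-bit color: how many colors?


Colors = 2^bits = 2^22
= 4,194,304 colors


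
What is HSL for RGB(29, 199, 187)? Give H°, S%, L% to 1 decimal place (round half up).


Normalize: R'=29/255≈0.1137, G'=199/255≈0.7804, B'=187/255≈0.7333
Max=199/255, Min=29/255, Δ=Max-Min=170/255
L = (Max+Min)/2 = (199+29)/510 = 228/510 = 0.44705… → L = 44.7%
L ≤ 0.5 → S = Δ/(Max+Min) = 170/(199+29) = 170/228 = 0.74561… → S = 74.6%
(the 1/255 factors cancel in S and H, so raw channel differences can be used)
Max is G' → H = 60 × ((B-R)/Δ + 2) = 60 × ((187-29)/170 + 2)
  158/170 + 2 = 0.9294… + 2 = 2.9294…
  H = 60 × 2.9294… = 175.764…° → H = 175.8°
= HSL(175.8°, 74.6%, 44.7%)


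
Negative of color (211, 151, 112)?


Invert: (255-R, 255-G, 255-B)
R: 255-211 = 44
G: 255-151 = 104
B: 255-112 = 143
= RGB(44, 104, 143)


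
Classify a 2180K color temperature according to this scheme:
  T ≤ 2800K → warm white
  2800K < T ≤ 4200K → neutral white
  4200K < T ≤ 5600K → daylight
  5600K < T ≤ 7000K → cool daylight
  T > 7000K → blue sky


Temperature: 2180K
2180K ≤ 2800K → warm white
Classification: warm white


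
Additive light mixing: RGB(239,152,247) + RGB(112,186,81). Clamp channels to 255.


Additive: each channel = min(255, C₁+C₂)
R: 239+112 = 351 → 255
G: 152+186 = 338 → 255
B: 247+81 = 328 → 255
= RGB(255, 255, 255)


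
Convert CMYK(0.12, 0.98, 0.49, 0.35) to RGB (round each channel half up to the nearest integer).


R = 255 × (1-C) × (1-K) = 255 × 0.88 × 0.65 = 145.86 → 146
G = 255 × (1-M) × (1-K) = 255 × 0.02 × 0.65 = 3.315 → 3
B = 255 × (1-Y) × (1-K) = 255 × 0.51 × 0.65 = 84.5325 → 85
= RGB(146, 3, 85)


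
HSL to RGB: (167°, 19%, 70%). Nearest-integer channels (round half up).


H=167°, S=0.19, L=0.70
C = (1-|2L-1|)×S = (1-|0.40|)×0.19 = 0.114
H' = H/60 = 167/60 ≈ 2.7833; X = C×(1-|H' mod 2 - 1|) = 0.0893
m = L - C/2 = 0.70 - 0.057 = 0.643
Sector ⌊H'⌋ = 2 → (R',G',B') = (0.0, 0.114, 0.0893)
RGB = ((R'+m)×255, (G'+m)×255, (B'+m)×255) = (163.965, 193.035, 186.7365)
Round half up → RGB(164, 193, 187)


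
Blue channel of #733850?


Color: #733850
R = 73 = 115
G = 38 = 56
B = 50 = 80
Blue = 80


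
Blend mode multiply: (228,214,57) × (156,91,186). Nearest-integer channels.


Multiply: C = A×B/255, rounded to nearest integer
R: 228×156/255 = 35568/255 ≈ 139.482 → 139
G: 214×91/255 = 19474/255 ≈ 76.369 → 76
B: 57×186/255 = 10602/255 ≈ 41.576 → 42
= RGB(139, 76, 42)


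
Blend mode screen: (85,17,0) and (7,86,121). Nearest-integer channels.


Screen: C = 255 - (255-A)×(255-B)/255, rounded to nearest integer
R: 255 - (255-85)×(255-7)/255 = 255 - 42160/255 ≈ 255 - 165.333 = 89.667 → 90
G: 255 - (255-17)×(255-86)/255 = 255 - 40222/255 ≈ 255 - 157.733 = 97.267 → 97
B: 255 - (255-0)×(255-121)/255 = 255 - 34170/255 ≈ 255 - 134.000 = 121.000 → 121
= RGB(90, 97, 121)


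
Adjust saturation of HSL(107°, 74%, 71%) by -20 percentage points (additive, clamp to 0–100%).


Original S = 74%
Adjustment = -20 percentage points
New S = 74 + (-20) = 54
Clamp to [0, 100] → 54
= HSL(107°, 54%, 71%)


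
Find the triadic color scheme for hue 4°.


Triadic: equally spaced at 120° intervals
H1 = 4°
H2 = (4 + 120) mod 360 = 124°
H3 = (4 + 240) mod 360 = 244°
Triadic = 4°, 124°, 244°


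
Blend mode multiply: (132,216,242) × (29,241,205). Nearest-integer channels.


Multiply: C = A×B/255, rounded to nearest integer
R: 132×29/255 = 3828/255 ≈ 15.012 → 15
G: 216×241/255 = 52056/255 ≈ 204.141 → 204
B: 242×205/255 = 49610/255 ≈ 194.549 → 195
= RGB(15, 204, 195)


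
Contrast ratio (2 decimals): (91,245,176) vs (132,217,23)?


Linearize each sRGB channel c=v/255: c/12.92 if c ≤ 0.04045 else ((c+0.055)/1.055)^2.4
L = 0.2126×R_lin + 0.7152×G_lin + 0.0722×B_lin
Color 1 (91,245,176):
  R=91: 91/255≈0.3569 > 0.04045 → ((0.3569+0.055)/1.055)^2.4 ≈ 0.10462
  G=245: 245/255≈0.9608 > 0.04045 → ((0.9608+0.055)/1.055)^2.4 ≈ 0.91310
  B=176: 176/255≈0.6902 > 0.04045 → ((0.6902+0.055)/1.055)^2.4 ≈ 0.43415
  L1 = 0.2126×0.10462 + 0.7152×0.91310 + 0.0722×0.43415 ≈ 0.70664
Color 2 (132,217,23):
  R=132: 132/255≈0.5176 > 0.04045 → ((0.5176+0.055)/1.055)^2.4 ≈ 0.23074
  G=217: 217/255≈0.8510 > 0.04045 → ((0.8510+0.055)/1.055)^2.4 ≈ 0.69387
  B=23: 23/255≈0.0902 > 0.04045 → ((0.0902+0.055)/1.055)^2.4 ≈ 0.00857
  L2 = 0.2126×0.23074 + 0.7152×0.69387 + 0.0722×0.00857 ≈ 0.54593
Lighter = 0.70664, Darker = 0.54593
Ratio = (L_lighter + 0.05) / (L_darker + 0.05)
Ratio = (0.70664 + 0.05) / (0.54593 + 0.05) = 0.75664 / 0.59593 ≈ 1.2697
Ratio ≈ 1.27:1


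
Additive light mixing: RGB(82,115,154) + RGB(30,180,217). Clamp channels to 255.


Additive: each channel = min(255, C₁+C₂)
R: 82+30 = 112 → 112
G: 115+180 = 295 → 255
B: 154+217 = 371 → 255
= RGB(112, 255, 255)


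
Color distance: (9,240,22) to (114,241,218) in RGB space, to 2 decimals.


d = √[(R₁-R₂)² + (G₁-G₂)² + (B₁-B₂)²]
d = √[(9-114)² + (240-241)² + (22-218)²]
d = √[11025 + 1 + 38416]
d = √49442
d ≈ 222.36


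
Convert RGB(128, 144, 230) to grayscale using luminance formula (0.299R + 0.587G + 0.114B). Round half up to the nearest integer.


Gray = 0.299×R + 0.587×G + 0.114×B
Gray = 0.299×128 + 0.587×144 + 0.114×230
Gray = 38.272 + 84.528 + 26.220
Gray = 149.020 → round half up → 149
Gray = 149


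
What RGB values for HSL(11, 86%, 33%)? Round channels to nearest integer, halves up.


H=11°, S=0.86, L=0.33
C = (1-|2L-1|)×S = (1-|-0.34|)×0.86 = 0.5676
H' = H/60 = 11/60 ≈ 0.1833; X = C×(1-|H' mod 2 - 1|) = 0.10406
m = L - C/2 = 0.33 - 0.2838 = 0.0462
Sector ⌊H'⌋ = 0 → (R',G',B') = (0.5676, 0.10406, 0.0)
RGB = ((R'+m)×255, (G'+m)×255, (B'+m)×255) = (156.519, 38.3163, 11.781)
Round half up → RGB(157, 38, 12)


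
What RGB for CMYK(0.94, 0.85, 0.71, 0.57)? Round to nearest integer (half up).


R = 255 × (1-C) × (1-K) = 255 × 0.06 × 0.43 = 6.579 → 7
G = 255 × (1-M) × (1-K) = 255 × 0.15 × 0.43 = 16.4475 → 16
B = 255 × (1-Y) × (1-K) = 255 × 0.29 × 0.43 = 31.7985 → 32
= RGB(7, 16, 32)


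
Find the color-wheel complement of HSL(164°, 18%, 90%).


Complement = opposite side of color wheel = hue + 180°
H' = (164 + 180) mod 360 = 344°
S and L unchanged.
= HSL(344°, 18%, 90%)


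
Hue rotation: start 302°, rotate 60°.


New hue = (H + rotation) mod 360
New hue = (302 + 60) mod 360
= 362 mod 360
= 2°


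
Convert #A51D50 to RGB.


A5 → 165 (R)
1D → 29 (G)
50 → 80 (B)
= RGB(165, 29, 80)


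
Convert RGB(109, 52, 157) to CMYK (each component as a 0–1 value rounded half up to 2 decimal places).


R'=109/255≈0.4275, G'=52/255≈0.2039, B'=157/255≈0.6157
K = 1 - max(R',G',B') = 1 - 157/255 = 98/255 = 0.38431… → 0.38
(1-R'-K)/(1-K) simplifies to (max-R)/max with max = 157:
C = (157-109)/157 = 48/157 = 0.30573… → 0.31
M = (157-52)/157 = 105/157 = 0.66878… → 0.67
Y = (157-157)/157 = 0/157 = 0 → 0.00
= CMYK(0.31, 0.67, 0.00, 0.38)


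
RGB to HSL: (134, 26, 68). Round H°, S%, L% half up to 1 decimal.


Normalize: R'=134/255≈0.5255, G'=26/255≈0.1020, B'=68/255≈0.2667
Max=134/255, Min=26/255, Δ=Max-Min=108/255
L = (Max+Min)/2 = (134+26)/510 = 160/510 = 0.31372… → L = 31.4%
L ≤ 0.5 → S = Δ/(Max+Min) = 108/(134+26) = 108/160 = 0.675 → S = 67.5%
(the 1/255 factors cancel in S and H, so raw channel differences can be used)
Max is R' → H = 60 × (((G-B)/Δ) mod 6) = 60 × (((26-68)/108) mod 6)
  (-42)/108 = -0.3888…; negative, so add 6 → 5.6111…
  H = 60 × 5.6111… = 336.666…° → H = 336.7°
= HSL(336.7°, 67.5%, 31.4%)


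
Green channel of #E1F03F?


Color: #E1F03F
R = E1 = 225
G = F0 = 240
B = 3F = 63
Green = 240


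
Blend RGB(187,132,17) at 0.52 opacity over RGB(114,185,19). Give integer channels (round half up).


C = α×F + (1-α)×B, with 1-α = 0.48
R: 0.52×187 + 0.48×114 = 97.24 + 54.72 = 151.96 → 152
G: 0.52×132 + 0.48×185 = 68.64 + 88.80 = 157.44 → 157
B: 0.52×17 + 0.48×19 = 8.84 + 9.12 = 17.96 → 18
= RGB(152, 157, 18)


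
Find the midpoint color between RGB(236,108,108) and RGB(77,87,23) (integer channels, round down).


Midpoint: each channel = ⌊(C₁+C₂)/2⌋
R: ⌊(236+77)/2⌋ = 156
G: ⌊(108+87)/2⌋ = 97
B: ⌊(108+23)/2⌋ = 65
= RGB(156, 97, 65)


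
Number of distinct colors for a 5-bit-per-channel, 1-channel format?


Total bits = 5 bits/channel × 1 channels = 5 bits
Distinct colors = 2^5
= 32 colors


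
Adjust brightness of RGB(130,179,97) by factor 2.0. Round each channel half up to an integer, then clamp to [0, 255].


Multiply each channel by 2.0, round half up, clamp to [0, 255]
R: 130×2.0 = 260 → clamp → 255
G: 179×2.0 = 358 → clamp → 255
B: 97×2.0 = 194
= RGB(255, 255, 194)


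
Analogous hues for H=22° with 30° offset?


Base hue: 22°
Left analog: (22 - 30) mod 360 = 352°
Right analog: (22 + 30) mod 360 = 52°
Analogous hues = 352° and 52°


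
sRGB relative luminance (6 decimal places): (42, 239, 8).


Linearize each channel (sRGB transfer function): c = v/255; c_lin = c/12.92 if c ≤ 0.04045, else ((c+0.055)/1.055)^2.4
  R: 42/255 ≈ 0.164706 > 0.04045 → ((0.164706+0.055)/1.055)^2.4 ≈ 0.023153
  G: 239/255 ≈ 0.937255 > 0.04045 → ((0.937255+0.055)/1.055)^2.4 ≈ 0.863157
  B: 8/255 ≈ 0.031373 ≤ 0.04045 → 0.031373/12.92 ≈ 0.002428
R_lin = 0.023153, G_lin = 0.863157, B_lin = 0.002428
L = 0.2126×R + 0.7152×G + 0.0722×B
L = 0.2126×0.023153 + 0.7152×0.863157 + 0.0722×0.002428
L ≈ 0.622428


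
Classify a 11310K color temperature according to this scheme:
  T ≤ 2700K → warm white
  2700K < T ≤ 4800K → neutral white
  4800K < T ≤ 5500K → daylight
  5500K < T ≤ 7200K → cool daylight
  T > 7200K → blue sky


Temperature: 11310K
11310K > 7200K → blue sky
Classification: blue sky


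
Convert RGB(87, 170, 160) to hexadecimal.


R = 87 → 57 (hex)
G = 170 → AA (hex)
B = 160 → A0 (hex)
Hex = #57AAA0


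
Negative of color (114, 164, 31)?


Invert: (255-R, 255-G, 255-B)
R: 255-114 = 141
G: 255-164 = 91
B: 255-31 = 224
= RGB(141, 91, 224)


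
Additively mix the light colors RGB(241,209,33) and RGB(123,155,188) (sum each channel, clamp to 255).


Additive: each channel = min(255, C₁+C₂)
R: 241+123 = 364 → 255
G: 209+155 = 364 → 255
B: 33+188 = 221 → 221
= RGB(255, 255, 221)


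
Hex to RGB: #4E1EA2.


4E → 78 (R)
1E → 30 (G)
A2 → 162 (B)
= RGB(78, 30, 162)


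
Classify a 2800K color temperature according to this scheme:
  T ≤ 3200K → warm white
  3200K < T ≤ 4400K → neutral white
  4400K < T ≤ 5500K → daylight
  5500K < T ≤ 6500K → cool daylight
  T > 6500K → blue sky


Temperature: 2800K
2800K ≤ 3200K → warm white
Classification: warm white


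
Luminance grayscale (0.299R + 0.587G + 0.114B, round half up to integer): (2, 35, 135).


Gray = 0.299×R + 0.587×G + 0.114×B
Gray = 0.299×2 + 0.587×35 + 0.114×135
Gray = 0.598 + 20.545 + 15.390
Gray = 36.533 → round half up → 37
Gray = 37


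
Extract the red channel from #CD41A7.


Color: #CD41A7
R = CD = 205
G = 41 = 65
B = A7 = 167
Red = 205


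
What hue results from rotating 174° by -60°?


New hue = (H + rotation) mod 360
New hue = (174 -60) mod 360
= 114 mod 360
= 114°


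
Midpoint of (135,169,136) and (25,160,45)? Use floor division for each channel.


Midpoint: each channel = ⌊(C₁+C₂)/2⌋
R: ⌊(135+25)/2⌋ = 80
G: ⌊(169+160)/2⌋ = 164
B: ⌊(136+45)/2⌋ = 90
= RGB(80, 164, 90)


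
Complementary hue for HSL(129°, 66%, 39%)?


Complement = opposite side of color wheel = hue + 180°
H' = (129 + 180) mod 360 = 309°
S and L unchanged.
= HSL(309°, 66%, 39%)


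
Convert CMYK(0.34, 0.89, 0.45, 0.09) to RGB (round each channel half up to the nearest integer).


R = 255 × (1-C) × (1-K) = 255 × 0.66 × 0.91 = 153.153 → 153
G = 255 × (1-M) × (1-K) = 255 × 0.11 × 0.91 = 25.5255 → 26
B = 255 × (1-Y) × (1-K) = 255 × 0.55 × 0.91 = 127.6275 → 128
= RGB(153, 26, 128)


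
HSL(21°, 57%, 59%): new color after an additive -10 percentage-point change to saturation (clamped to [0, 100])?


Original S = 57%
Adjustment = -10 percentage points
New S = 57 + (-10) = 47
Clamp to [0, 100] → 47
= HSL(21°, 47%, 59%)


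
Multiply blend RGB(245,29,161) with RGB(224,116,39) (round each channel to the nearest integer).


Multiply: C = A×B/255, rounded to nearest integer
R: 245×224/255 = 54880/255 ≈ 215.216 → 215
G: 29×116/255 = 3364/255 ≈ 13.192 → 13
B: 161×39/255 = 6279/255 ≈ 24.624 → 25
= RGB(215, 13, 25)


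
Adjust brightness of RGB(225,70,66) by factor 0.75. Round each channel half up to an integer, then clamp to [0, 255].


Multiply each channel by 0.75, round half up, clamp to [0, 255]
R: 225×0.75 = 168.75 → round → 169
G: 70×0.75 = 52.5 → round → 53
B: 66×0.75 = 49.5 → round → 50
= RGB(169, 53, 50)


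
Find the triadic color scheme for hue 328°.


Triadic: equally spaced at 120° intervals
H1 = 328°
H2 = (328 + 120) mod 360 = 88°
H3 = (328 + 240) mod 360 = 208°
Triadic = 328°, 88°, 208°


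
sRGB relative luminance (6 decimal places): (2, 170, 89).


Linearize each channel (sRGB transfer function): c = v/255; c_lin = c/12.92 if c ≤ 0.04045, else ((c+0.055)/1.055)^2.4
  R: 2/255 ≈ 0.007843 ≤ 0.04045 → 0.007843/12.92 ≈ 0.000607
  G: 170/255 ≈ 0.666667 > 0.04045 → ((0.666667+0.055)/1.055)^2.4 ≈ 0.401978
  B: 89/255 ≈ 0.349020 > 0.04045 → ((0.349020+0.055)/1.055)^2.4 ≈ 0.099899
R_lin = 0.000607, G_lin = 0.401978, B_lin = 0.099899
L = 0.2126×R + 0.7152×G + 0.0722×B
L = 0.2126×0.000607 + 0.7152×0.401978 + 0.0722×0.099899
L ≈ 0.294836


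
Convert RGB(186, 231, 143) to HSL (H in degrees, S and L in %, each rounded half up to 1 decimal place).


Normalize: R'=186/255≈0.7294, G'=231/255≈0.9059, B'=143/255≈0.5608
Max=231/255, Min=143/255, Δ=Max-Min=88/255
L = (Max+Min)/2 = (231+143)/510 = 374/510 = 0.73333… → L = 73.3%
L > 0.5 → S = Δ/(2-Max-Min) = 88/(510-231-143) = 88/136 = 0.64705… → S = 64.7%
(the 1/255 factors cancel in S and H, so raw channel differences can be used)
Max is G' → H = 60 × ((B-R)/Δ + 2) = 60 × ((143-186)/88 + 2)
  -43/88 + 2 = -0.4886… + 2 = 1.5113…
  H = 60 × 1.5113… = 90.681…° → H = 90.7°
= HSL(90.7°, 64.7%, 73.3%)


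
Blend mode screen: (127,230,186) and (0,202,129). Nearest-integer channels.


Screen: C = 255 - (255-A)×(255-B)/255, rounded to nearest integer
R: 255 - (255-127)×(255-0)/255 = 255 - 32640/255 ≈ 255 - 128.000 = 127.000 → 127
G: 255 - (255-230)×(255-202)/255 = 255 - 1325/255 ≈ 255 - 5.196 = 249.804 → 250
B: 255 - (255-186)×(255-129)/255 = 255 - 8694/255 ≈ 255 - 34.094 = 220.906 → 221
= RGB(127, 250, 221)


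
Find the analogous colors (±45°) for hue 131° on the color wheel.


Base hue: 131°
Left analog: (131 - 45) mod 360 = 86°
Right analog: (131 + 45) mod 360 = 176°
Analogous hues = 86° and 176°


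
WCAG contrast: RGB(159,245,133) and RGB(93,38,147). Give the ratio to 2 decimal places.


Linearize each sRGB channel c=v/255: c/12.92 if c ≤ 0.04045 else ((c+0.055)/1.055)^2.4
L = 0.2126×R_lin + 0.7152×G_lin + 0.0722×B_lin
Color 1 (159,245,133):
  R=159: 159/255≈0.6235 > 0.04045 → ((0.6235+0.055)/1.055)^2.4 ≈ 0.34670
  G=245: 245/255≈0.9608 > 0.04045 → ((0.9608+0.055)/1.055)^2.4 ≈ 0.91310
  B=133: 133/255≈0.5216 > 0.04045 → ((0.5216+0.055)/1.055)^2.4 ≈ 0.23455
  L1 = 0.2126×0.34670 + 0.7152×0.91310 + 0.0722×0.23455 ≈ 0.74369
Color 2 (93,38,147):
  R=93: 93/255≈0.3647 > 0.04045 → ((0.3647+0.055)/1.055)^2.4 ≈ 0.10946
  G=38: 38/255≈0.1490 > 0.04045 → ((0.1490+0.055)/1.055)^2.4 ≈ 0.01938
  B=147: 147/255≈0.5765 > 0.04045 → ((0.5765+0.055)/1.055)^2.4 ≈ 0.29177
  L2 = 0.2126×0.10946 + 0.7152×0.01938 + 0.0722×0.29177 ≈ 0.05820
Lighter = 0.74369, Darker = 0.05820
Ratio = (L_lighter + 0.05) / (L_darker + 0.05)
Ratio = (0.74369 + 0.05) / (0.05820 + 0.05) = 0.79369 / 0.10820 ≈ 7.3354
Ratio ≈ 7.34:1


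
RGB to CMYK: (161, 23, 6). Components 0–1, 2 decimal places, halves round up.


R'=161/255≈0.6314, G'=23/255≈0.0902, B'=6/255≈0.0235
K = 1 - max(R',G',B') = 1 - 161/255 = 94/255 = 0.36862… → 0.37
(1-R'-K)/(1-K) simplifies to (max-R)/max with max = 161:
C = (161-161)/161 = 0/161 = 0 → 0.00
M = (161-23)/161 = 138/161 = 0.85714… → 0.86
Y = (161-6)/161 = 155/161 = 0.96273… → 0.96
= CMYK(0.00, 0.86, 0.96, 0.37)


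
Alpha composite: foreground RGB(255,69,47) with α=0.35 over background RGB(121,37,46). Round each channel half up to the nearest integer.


C = α×F + (1-α)×B, with 1-α = 0.65
R: 0.35×255 + 0.65×121 = 89.25 + 78.65 = 167.90 → 168
G: 0.35×69 + 0.65×37 = 24.15 + 24.05 = 48.20 → 48
B: 0.35×47 + 0.65×46 = 16.45 + 29.90 = 46.35 → 46
= RGB(168, 48, 46)


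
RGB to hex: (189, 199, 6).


R = 189 → BD (hex)
G = 199 → C7 (hex)
B = 6 → 06 (hex)
Hex = #BDC706


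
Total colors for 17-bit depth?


Colors = 2^bits = 2^17
= 131,072 colors


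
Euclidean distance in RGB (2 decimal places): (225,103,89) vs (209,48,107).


d = √[(R₁-R₂)² + (G₁-G₂)² + (B₁-B₂)²]
d = √[(225-209)² + (103-48)² + (89-107)²]
d = √[256 + 3025 + 324]
d = √3605
d ≈ 60.04


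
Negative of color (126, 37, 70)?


Invert: (255-R, 255-G, 255-B)
R: 255-126 = 129
G: 255-37 = 218
B: 255-70 = 185
= RGB(129, 218, 185)


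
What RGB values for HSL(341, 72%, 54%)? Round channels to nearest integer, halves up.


H=341°, S=0.72, L=0.54
C = (1-|2L-1|)×S = (1-|0.08|)×0.72 = 0.6624
H' = H/60 = 341/60 ≈ 5.6833; X = C×(1-|H' mod 2 - 1|) = 0.20976
m = L - C/2 = 0.54 - 0.3312 = 0.2088
Sector ⌊H'⌋ = 5 → (R',G',B') = (0.6624, 0.0, 0.20976)
RGB = ((R'+m)×255, (G'+m)×255, (B'+m)×255) = (222.156, 53.244, 106.7328)
Round half up → RGB(222, 53, 107)


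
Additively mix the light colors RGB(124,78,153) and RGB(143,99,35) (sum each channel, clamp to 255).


Additive: each channel = min(255, C₁+C₂)
R: 124+143 = 267 → 255
G: 78+99 = 177 → 177
B: 153+35 = 188 → 188
= RGB(255, 177, 188)


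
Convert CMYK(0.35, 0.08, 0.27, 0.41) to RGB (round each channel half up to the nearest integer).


R = 255 × (1-C) × (1-K) = 255 × 0.65 × 0.59 = 97.7925 → 98
G = 255 × (1-M) × (1-K) = 255 × 0.92 × 0.59 = 138.414 → 138
B = 255 × (1-Y) × (1-K) = 255 × 0.73 × 0.59 = 109.8285 → 110
= RGB(98, 138, 110)


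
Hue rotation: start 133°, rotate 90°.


New hue = (H + rotation) mod 360
New hue = (133 + 90) mod 360
= 223 mod 360
= 223°


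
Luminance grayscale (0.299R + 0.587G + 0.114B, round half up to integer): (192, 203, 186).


Gray = 0.299×R + 0.587×G + 0.114×B
Gray = 0.299×192 + 0.587×203 + 0.114×186
Gray = 57.408 + 119.161 + 21.204
Gray = 197.773 → round half up → 198
Gray = 198


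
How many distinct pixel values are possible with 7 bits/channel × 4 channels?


Total bits = 7 bits/channel × 4 channels = 28 bits
Distinct pixel values = 2^28
= 268,435,456 pixel values


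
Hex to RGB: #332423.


33 → 51 (R)
24 → 36 (G)
23 → 35 (B)
= RGB(51, 36, 35)


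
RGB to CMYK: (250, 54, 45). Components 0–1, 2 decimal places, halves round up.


R'=250/255≈0.9804, G'=54/255≈0.2118, B'=45/255≈0.1765
K = 1 - max(R',G',B') = 1 - 250/255 = 5/255 = 0.01960… → 0.02
(1-R'-K)/(1-K) simplifies to (max-R)/max with max = 250:
C = (250-250)/250 = 0/250 = 0 → 0.00
M = (250-54)/250 = 196/250 = 0.784 → 0.78
Y = (250-45)/250 = 205/250 = 0.82 → 0.82
= CMYK(0.00, 0.78, 0.82, 0.02)


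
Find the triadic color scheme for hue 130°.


Triadic: equally spaced at 120° intervals
H1 = 130°
H2 = (130 + 120) mod 360 = 250°
H3 = (130 + 240) mod 360 = 10°
Triadic = 130°, 250°, 10°


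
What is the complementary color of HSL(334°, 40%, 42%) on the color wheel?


Complement = opposite side of color wheel = hue + 180°
H' = (334 + 180) mod 360 = 154°
S and L unchanged.
= HSL(154°, 40%, 42%)


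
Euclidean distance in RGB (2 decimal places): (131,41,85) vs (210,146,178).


d = √[(R₁-R₂)² + (G₁-G₂)² + (B₁-B₂)²]
d = √[(131-210)² + (41-146)² + (85-178)²]
d = √[6241 + 11025 + 8649]
d = √25915
d ≈ 160.98


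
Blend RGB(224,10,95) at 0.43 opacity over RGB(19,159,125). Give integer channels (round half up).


C = α×F + (1-α)×B, with 1-α = 0.57
R: 0.43×224 + 0.57×19 = 96.32 + 10.83 = 107.15 → 107
G: 0.43×10 + 0.57×159 = 4.30 + 90.63 = 94.93 → 95
B: 0.43×95 + 0.57×125 = 40.85 + 71.25 = 112.10 → 112
= RGB(107, 95, 112)


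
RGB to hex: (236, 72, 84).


R = 236 → EC (hex)
G = 72 → 48 (hex)
B = 84 → 54 (hex)
Hex = #EC4854


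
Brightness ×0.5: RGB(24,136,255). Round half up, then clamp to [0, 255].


Multiply each channel by 0.5, round half up, clamp to [0, 255]
R: 24×0.5 = 12
G: 136×0.5 = 68
B: 255×0.5 = 127.5 → round → 128
= RGB(12, 68, 128)


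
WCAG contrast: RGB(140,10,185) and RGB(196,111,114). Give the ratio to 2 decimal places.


Linearize each sRGB channel c=v/255: c/12.92 if c ≤ 0.04045 else ((c+0.055)/1.055)^2.4
L = 0.2126×R_lin + 0.7152×G_lin + 0.0722×B_lin
Color 1 (140,10,185):
  R=140: 140/255≈0.5490 > 0.04045 → ((0.5490+0.055)/1.055)^2.4 ≈ 0.26225
  G=10: 10/255≈0.0392 ≤ 0.04045 → 0.0392/12.92 ≈ 0.00304
  B=185: 185/255≈0.7255 > 0.04045 → ((0.7255+0.055)/1.055)^2.4 ≈ 0.48515
  L1 = 0.2126×0.26225 + 0.7152×0.00304 + 0.0722×0.48515 ≈ 0.09295
Color 2 (196,111,114):
  R=196: 196/255≈0.7686 > 0.04045 → ((0.7686+0.055)/1.055)^2.4 ≈ 0.55201
  G=111: 111/255≈0.4353 > 0.04045 → ((0.4353+0.055)/1.055)^2.4 ≈ 0.15896
  B=114: 114/255≈0.4471 > 0.04045 → ((0.4471+0.055)/1.055)^2.4 ≈ 0.16827
  L2 = 0.2126×0.55201 + 0.7152×0.15896 + 0.0722×0.16827 ≈ 0.24320
Lighter = 0.24320, Darker = 0.09295
Ratio = (L_lighter + 0.05) / (L_darker + 0.05)
Ratio = (0.24320 + 0.05) / (0.09295 + 0.05) = 0.29320 / 0.14295 ≈ 2.0510
Ratio ≈ 2.05:1


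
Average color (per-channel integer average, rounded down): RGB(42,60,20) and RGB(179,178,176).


Midpoint: each channel = ⌊(C₁+C₂)/2⌋
R: ⌊(42+179)/2⌋ = 110
G: ⌊(60+178)/2⌋ = 119
B: ⌊(20+176)/2⌋ = 98
= RGB(110, 119, 98)


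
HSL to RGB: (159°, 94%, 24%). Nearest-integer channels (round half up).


H=159°, S=0.94, L=0.24
C = (1-|2L-1|)×S = (1-|-0.52|)×0.94 = 0.4512
H' = H/60 = 159/60 ≈ 2.6500; X = C×(1-|H' mod 2 - 1|) = 0.29328
m = L - C/2 = 0.24 - 0.2256 = 0.0144
Sector ⌊H'⌋ = 2 → (R',G',B') = (0.0, 0.4512, 0.29328)
RGB = ((R'+m)×255, (G'+m)×255, (B'+m)×255) = (3.672, 118.728, 78.4584)
Round half up → RGB(4, 119, 78)


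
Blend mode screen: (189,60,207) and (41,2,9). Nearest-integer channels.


Screen: C = 255 - (255-A)×(255-B)/255, rounded to nearest integer
R: 255 - (255-189)×(255-41)/255 = 255 - 14124/255 ≈ 255 - 55.388 = 199.612 → 200
G: 255 - (255-60)×(255-2)/255 = 255 - 49335/255 ≈ 255 - 193.471 = 61.529 → 62
B: 255 - (255-207)×(255-9)/255 = 255 - 11808/255 ≈ 255 - 46.306 = 208.694 → 209
= RGB(200, 62, 209)


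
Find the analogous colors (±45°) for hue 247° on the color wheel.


Base hue: 247°
Left analog: (247 - 45) mod 360 = 202°
Right analog: (247 + 45) mod 360 = 292°
Analogous hues = 202° and 292°


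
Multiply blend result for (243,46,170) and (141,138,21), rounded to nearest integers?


Multiply: C = A×B/255, rounded to nearest integer
R: 243×141/255 = 34263/255 ≈ 134.365 → 134
G: 46×138/255 = 6348/255 ≈ 24.894 → 25
B: 170×21/255 = 3570/255 ≈ 14.000 → 14
= RGB(134, 25, 14)


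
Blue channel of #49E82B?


Color: #49E82B
R = 49 = 73
G = E8 = 232
B = 2B = 43
Blue = 43


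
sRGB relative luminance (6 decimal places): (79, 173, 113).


Linearize each channel (sRGB transfer function): c = v/255; c_lin = c/12.92 if c ≤ 0.04045, else ((c+0.055)/1.055)^2.4
  R: 79/255 ≈ 0.309804 > 0.04045 → ((0.309804+0.055)/1.055)^2.4 ≈ 0.078187
  G: 173/255 ≈ 0.678431 > 0.04045 → ((0.678431+0.055)/1.055)^2.4 ≈ 0.417885
  B: 113/255 ≈ 0.443137 > 0.04045 → ((0.443137+0.055)/1.055)^2.4 ≈ 0.165132
R_lin = 0.078187, G_lin = 0.417885, B_lin = 0.165132
L = 0.2126×R + 0.7152×G + 0.0722×B
L = 0.2126×0.078187 + 0.7152×0.417885 + 0.0722×0.165132
L ≈ 0.327417


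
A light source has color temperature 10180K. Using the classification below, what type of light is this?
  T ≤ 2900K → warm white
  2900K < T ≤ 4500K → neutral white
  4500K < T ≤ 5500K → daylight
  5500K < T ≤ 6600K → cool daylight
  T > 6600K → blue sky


Temperature: 10180K
10180K > 6600K → blue sky
Classification: blue sky


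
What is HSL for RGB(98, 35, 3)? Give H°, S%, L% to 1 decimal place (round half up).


Normalize: R'=98/255≈0.3843, G'=35/255≈0.1373, B'=3/255≈0.0118
Max=98/255, Min=3/255, Δ=Max-Min=95/255
L = (Max+Min)/2 = (98+3)/510 = 101/510 = 0.19803… → L = 19.8%
L ≤ 0.5 → S = Δ/(Max+Min) = 95/(98+3) = 95/101 = 0.94059… → S = 94.1%
(the 1/255 factors cancel in S and H, so raw channel differences can be used)
Max is R' → H = 60 × (((G-B)/Δ) mod 6) = 60 × (((35-3)/95) mod 6)
  32/95 = 0.3368…
  H = 60 × 0.3368… = 20.210…° → H = 20.2°
= HSL(20.2°, 94.1%, 19.8%)


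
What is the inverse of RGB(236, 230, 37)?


Invert: (255-R, 255-G, 255-B)
R: 255-236 = 19
G: 255-230 = 25
B: 255-37 = 218
= RGB(19, 25, 218)


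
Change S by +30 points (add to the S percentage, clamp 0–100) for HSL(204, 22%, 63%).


Original S = 22%
Adjustment = +30 percentage points
New S = 22 + (30) = 52
Clamp to [0, 100] → 52
= HSL(204°, 52%, 63%)


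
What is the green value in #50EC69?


Color: #50EC69
R = 50 = 80
G = EC = 236
B = 69 = 105
Green = 236


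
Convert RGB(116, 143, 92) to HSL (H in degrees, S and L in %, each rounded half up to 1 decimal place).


Normalize: R'=116/255≈0.4549, G'=143/255≈0.5608, B'=92/255≈0.3608
Max=143/255, Min=92/255, Δ=Max-Min=51/255
L = (Max+Min)/2 = (143+92)/510 = 235/510 = 0.46078… → L = 46.1%
L ≤ 0.5 → S = Δ/(Max+Min) = 51/(143+92) = 51/235 = 0.21702… → S = 21.7%
(the 1/255 factors cancel in S and H, so raw channel differences can be used)
Max is G' → H = 60 × ((B-R)/Δ + 2) = 60 × ((92-116)/51 + 2)
  -24/51 + 2 = -0.4705… + 2 = 1.5294…
  H = 60 × 1.5294… = 91.764…° → H = 91.8°
= HSL(91.8°, 21.7%, 46.1%)


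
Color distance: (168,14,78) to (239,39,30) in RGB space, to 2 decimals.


d = √[(R₁-R₂)² + (G₁-G₂)² + (B₁-B₂)²]
d = √[(168-239)² + (14-39)² + (78-30)²]
d = √[5041 + 625 + 2304]
d = √7970
d ≈ 89.27


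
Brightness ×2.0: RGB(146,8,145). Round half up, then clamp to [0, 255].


Multiply each channel by 2.0, round half up, clamp to [0, 255]
R: 146×2.0 = 292 → clamp → 255
G: 8×2.0 = 16
B: 145×2.0 = 290 → clamp → 255
= RGB(255, 16, 255)


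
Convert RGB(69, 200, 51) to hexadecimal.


R = 69 → 45 (hex)
G = 200 → C8 (hex)
B = 51 → 33 (hex)
Hex = #45C833


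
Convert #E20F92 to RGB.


E2 → 226 (R)
0F → 15 (G)
92 → 146 (B)
= RGB(226, 15, 146)


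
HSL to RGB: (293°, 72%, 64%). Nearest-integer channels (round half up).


H=293°, S=0.72, L=0.64
C = (1-|2L-1|)×S = (1-|0.28|)×0.72 = 0.5184
H' = H/60 = 293/60 ≈ 4.8833; X = C×(1-|H' mod 2 - 1|) = 0.45792
m = L - C/2 = 0.64 - 0.2592 = 0.3808
Sector ⌊H'⌋ = 4 → (R',G',B') = (0.45792, 0.0, 0.5184)
RGB = ((R'+m)×255, (G'+m)×255, (B'+m)×255) = (213.8736, 97.104, 229.296)
Round half up → RGB(214, 97, 229)


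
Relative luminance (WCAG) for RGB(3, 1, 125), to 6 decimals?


Linearize each channel (sRGB transfer function): c = v/255; c_lin = c/12.92 if c ≤ 0.04045, else ((c+0.055)/1.055)^2.4
  R: 3/255 ≈ 0.011765 ≤ 0.04045 → 0.011765/12.92 ≈ 0.000911
  G: 1/255 ≈ 0.003922 ≤ 0.04045 → 0.003922/12.92 ≈ 0.000304
  B: 125/255 ≈ 0.490196 > 0.04045 → ((0.490196+0.055)/1.055)^2.4 ≈ 0.205079
R_lin = 0.000911, G_lin = 0.000304, B_lin = 0.205079
L = 0.2126×R + 0.7152×G + 0.0722×B
L = 0.2126×0.000911 + 0.7152×0.000304 + 0.0722×0.205079
L ≈ 0.015217


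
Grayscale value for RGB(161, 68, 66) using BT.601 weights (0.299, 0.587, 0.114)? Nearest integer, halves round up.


Gray = 0.299×R + 0.587×G + 0.114×B
Gray = 0.299×161 + 0.587×68 + 0.114×66
Gray = 48.139 + 39.916 + 7.524
Gray = 95.579 → round half up → 96
Gray = 96


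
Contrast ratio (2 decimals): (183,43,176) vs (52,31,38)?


Linearize each sRGB channel c=v/255: c/12.92 if c ≤ 0.04045 else ((c+0.055)/1.055)^2.4
L = 0.2126×R_lin + 0.7152×G_lin + 0.0722×B_lin
Color 1 (183,43,176):
  R=183: 183/255≈0.7176 > 0.04045 → ((0.7176+0.055)/1.055)^2.4 ≈ 0.47353
  G=43: 43/255≈0.1686 > 0.04045 → ((0.1686+0.055)/1.055)^2.4 ≈ 0.02416
  B=176: 176/255≈0.6902 > 0.04045 → ((0.6902+0.055)/1.055)^2.4 ≈ 0.43415
  L1 = 0.2126×0.47353 + 0.7152×0.02416 + 0.0722×0.43415 ≈ 0.14930
Color 2 (52,31,38):
  R=52: 52/255≈0.2039 > 0.04045 → ((0.2039+0.055)/1.055)^2.4 ≈ 0.03434
  G=31: 31/255≈0.1216 > 0.04045 → ((0.1216+0.055)/1.055)^2.4 ≈ 0.01370
  B=38: 38/255≈0.1490 > 0.04045 → ((0.1490+0.055)/1.055)^2.4 ≈ 0.01938
  L2 = 0.2126×0.03434 + 0.7152×0.01370 + 0.0722×0.01938 ≈ 0.01850
Lighter = 0.14930, Darker = 0.01850
Ratio = (L_lighter + 0.05) / (L_darker + 0.05)
Ratio = (0.14930 + 0.05) / (0.01850 + 0.05) = 0.19930 / 0.06850 ≈ 2.9094
Ratio ≈ 2.91:1


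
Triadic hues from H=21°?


Triadic: equally spaced at 120° intervals
H1 = 21°
H2 = (21 + 120) mod 360 = 141°
H3 = (21 + 240) mod 360 = 261°
Triadic = 21°, 141°, 261°


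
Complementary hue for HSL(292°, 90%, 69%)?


Complement = opposite side of color wheel = hue + 180°
H' = (292 + 180) mod 360 = 112°
S and L unchanged.
= HSL(112°, 90%, 69%)


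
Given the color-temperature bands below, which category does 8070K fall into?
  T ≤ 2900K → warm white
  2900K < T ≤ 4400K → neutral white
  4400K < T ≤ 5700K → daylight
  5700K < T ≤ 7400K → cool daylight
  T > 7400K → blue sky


Temperature: 8070K
8070K > 7400K → blue sky
Classification: blue sky


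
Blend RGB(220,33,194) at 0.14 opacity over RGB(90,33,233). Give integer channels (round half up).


C = α×F + (1-α)×B, with 1-α = 0.86
R: 0.14×220 + 0.86×90 = 30.80 + 77.40 = 108.20 → 108
G: 0.14×33 + 0.86×33 = 4.62 + 28.38 = 33.00 → 33
B: 0.14×194 + 0.86×233 = 27.16 + 200.38 = 227.54 → 228
= RGB(108, 33, 228)


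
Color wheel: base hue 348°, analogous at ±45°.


Base hue: 348°
Left analog: (348 - 45) mod 360 = 303°
Right analog: (348 + 45) mod 360 = 33°
Analogous hues = 303° and 33°


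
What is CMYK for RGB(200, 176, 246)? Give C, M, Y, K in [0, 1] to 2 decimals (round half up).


R'=200/255≈0.7843, G'=176/255≈0.6902, B'=246/255≈0.9647
K = 1 - max(R',G',B') = 1 - 246/255 = 9/255 = 0.03529… → 0.04
(1-R'-K)/(1-K) simplifies to (max-R)/max with max = 246:
C = (246-200)/246 = 46/246 = 0.18699… → 0.19
M = (246-176)/246 = 70/246 = 0.28455… → 0.28
Y = (246-246)/246 = 0/246 = 0 → 0.00
= CMYK(0.19, 0.28, 0.00, 0.04)


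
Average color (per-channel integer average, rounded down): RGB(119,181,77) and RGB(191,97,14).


Midpoint: each channel = ⌊(C₁+C₂)/2⌋
R: ⌊(119+191)/2⌋ = 155
G: ⌊(181+97)/2⌋ = 139
B: ⌊(77+14)/2⌋ = 45
= RGB(155, 139, 45)


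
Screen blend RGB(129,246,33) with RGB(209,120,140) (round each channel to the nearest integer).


Screen: C = 255 - (255-A)×(255-B)/255, rounded to nearest integer
R: 255 - (255-129)×(255-209)/255 = 255 - 5796/255 ≈ 255 - 22.729 = 232.271 → 232
G: 255 - (255-246)×(255-120)/255 = 255 - 1215/255 ≈ 255 - 4.765 = 250.235 → 250
B: 255 - (255-33)×(255-140)/255 = 255 - 25530/255 ≈ 255 - 100.118 = 154.882 → 155
= RGB(232, 250, 155)


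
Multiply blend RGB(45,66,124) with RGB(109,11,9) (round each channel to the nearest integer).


Multiply: C = A×B/255, rounded to nearest integer
R: 45×109/255 = 4905/255 ≈ 19.235 → 19
G: 66×11/255 = 726/255 ≈ 2.847 → 3
B: 124×9/255 = 1116/255 ≈ 4.376 → 4
= RGB(19, 3, 4)


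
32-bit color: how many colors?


Colors = 2^bits = 2^32
= 4,294,967,296 colors


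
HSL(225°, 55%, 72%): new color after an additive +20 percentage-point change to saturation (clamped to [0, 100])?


Original S = 55%
Adjustment = +20 percentage points
New S = 55 + (20) = 75
Clamp to [0, 100] → 75
= HSL(225°, 75%, 72%)


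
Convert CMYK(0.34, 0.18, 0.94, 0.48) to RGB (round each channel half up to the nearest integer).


R = 255 × (1-C) × (1-K) = 255 × 0.66 × 0.52 = 87.516 → 88
G = 255 × (1-M) × (1-K) = 255 × 0.82 × 0.52 = 108.732 → 109
B = 255 × (1-Y) × (1-K) = 255 × 0.06 × 0.52 = 7.956 → 8
= RGB(88, 109, 8)


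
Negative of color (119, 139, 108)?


Invert: (255-R, 255-G, 255-B)
R: 255-119 = 136
G: 255-139 = 116
B: 255-108 = 147
= RGB(136, 116, 147)


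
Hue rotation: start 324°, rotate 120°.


New hue = (H + rotation) mod 360
New hue = (324 + 120) mod 360
= 444 mod 360
= 84°


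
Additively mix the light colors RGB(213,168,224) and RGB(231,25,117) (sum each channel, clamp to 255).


Additive: each channel = min(255, C₁+C₂)
R: 213+231 = 444 → 255
G: 168+25 = 193 → 193
B: 224+117 = 341 → 255
= RGB(255, 193, 255)


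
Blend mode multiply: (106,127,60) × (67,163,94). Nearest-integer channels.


Multiply: C = A×B/255, rounded to nearest integer
R: 106×67/255 = 7102/255 ≈ 27.851 → 28
G: 127×163/255 = 20701/255 ≈ 81.180 → 81
B: 60×94/255 = 5640/255 ≈ 22.118 → 22
= RGB(28, 81, 22)


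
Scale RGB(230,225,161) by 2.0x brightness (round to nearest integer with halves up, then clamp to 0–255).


Multiply each channel by 2.0, round half up, clamp to [0, 255]
R: 230×2.0 = 460 → clamp → 255
G: 225×2.0 = 450 → clamp → 255
B: 161×2.0 = 322 → clamp → 255
= RGB(255, 255, 255)


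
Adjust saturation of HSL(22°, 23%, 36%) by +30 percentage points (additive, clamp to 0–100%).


Original S = 23%
Adjustment = +30 percentage points
New S = 23 + (30) = 53
Clamp to [0, 100] → 53
= HSL(22°, 53%, 36%)


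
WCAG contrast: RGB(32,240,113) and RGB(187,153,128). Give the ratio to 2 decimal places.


Linearize each sRGB channel c=v/255: c/12.92 if c ≤ 0.04045 else ((c+0.055)/1.055)^2.4
L = 0.2126×R_lin + 0.7152×G_lin + 0.0722×B_lin
Color 1 (32,240,113):
  R=32: 32/255≈0.1255 > 0.04045 → ((0.1255+0.055)/1.055)^2.4 ≈ 0.01444
  G=240: 240/255≈0.9412 > 0.04045 → ((0.9412+0.055)/1.055)^2.4 ≈ 0.87137
  B=113: 113/255≈0.4431 > 0.04045 → ((0.4431+0.055)/1.055)^2.4 ≈ 0.16513
  L1 = 0.2126×0.01444 + 0.7152×0.87137 + 0.0722×0.16513 ≈ 0.63820
Color 2 (187,153,128):
  R=187: 187/255≈0.7333 > 0.04045 → ((0.7333+0.055)/1.055)^2.4 ≈ 0.49693
  G=153: 153/255≈0.6000 > 0.04045 → ((0.6000+0.055)/1.055)^2.4 ≈ 0.31855
  B=128: 128/255≈0.5020 > 0.04045 → ((0.5020+0.055)/1.055)^2.4 ≈ 0.21586
  L2 = 0.2126×0.49693 + 0.7152×0.31855 + 0.0722×0.21586 ≈ 0.34906
Lighter = 0.63820, Darker = 0.34906
Ratio = (L_lighter + 0.05) / (L_darker + 0.05)
Ratio = (0.63820 + 0.05) / (0.34906 + 0.05) = 0.68820 / 0.39906 ≈ 1.7246
Ratio ≈ 1.72:1
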